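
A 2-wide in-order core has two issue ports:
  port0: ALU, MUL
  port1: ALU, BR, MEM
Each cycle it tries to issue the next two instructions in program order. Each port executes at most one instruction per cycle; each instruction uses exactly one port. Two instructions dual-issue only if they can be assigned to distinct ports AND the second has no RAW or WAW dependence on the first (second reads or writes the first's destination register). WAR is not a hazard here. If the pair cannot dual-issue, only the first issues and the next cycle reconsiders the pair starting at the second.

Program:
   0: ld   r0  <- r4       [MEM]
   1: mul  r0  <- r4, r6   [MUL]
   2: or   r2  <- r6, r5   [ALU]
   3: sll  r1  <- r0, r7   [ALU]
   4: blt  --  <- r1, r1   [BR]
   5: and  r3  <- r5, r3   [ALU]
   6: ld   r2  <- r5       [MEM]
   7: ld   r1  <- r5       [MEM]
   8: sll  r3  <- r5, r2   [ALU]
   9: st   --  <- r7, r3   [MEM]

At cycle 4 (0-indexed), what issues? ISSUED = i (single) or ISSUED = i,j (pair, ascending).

ISSUED = 6

#0 head=0: ld.MEM i0 WAW r0
#1 head=1: mul.MUL;or.ALU i1,i2 2-wide
#2 head=3: sll.ALU i3 RAW r1
#3 head=4: blt.BR;and.ALU i4,i5 2-wide
#4 head=6: ld.MEM i6 no-port MEM/MEM
#5 head=7: ld.MEM;sll.ALU i7,i8 2-wide
#6 head=9: st.MEM i9 tail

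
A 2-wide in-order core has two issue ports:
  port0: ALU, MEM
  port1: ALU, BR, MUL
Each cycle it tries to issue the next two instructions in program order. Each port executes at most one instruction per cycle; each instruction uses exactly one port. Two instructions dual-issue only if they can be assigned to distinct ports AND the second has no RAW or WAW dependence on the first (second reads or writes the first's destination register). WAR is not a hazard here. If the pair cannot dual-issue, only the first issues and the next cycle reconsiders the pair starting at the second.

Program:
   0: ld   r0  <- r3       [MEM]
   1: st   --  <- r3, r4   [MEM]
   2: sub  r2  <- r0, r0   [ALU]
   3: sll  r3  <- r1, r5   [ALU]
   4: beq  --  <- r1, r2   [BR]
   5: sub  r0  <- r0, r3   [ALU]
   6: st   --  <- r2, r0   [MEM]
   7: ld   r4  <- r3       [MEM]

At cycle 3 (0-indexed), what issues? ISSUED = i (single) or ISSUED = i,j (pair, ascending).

[0] i0  ld.MEM  -- no-port MEM/MEM
[1] i1+i2  st.MEM/sub.ALU  -- dual
[2] i3+i4  sll.ALU/beq.BR  -- dual
[3] i5  sub.ALU  -- RAW r0
[4] i6  st.MEM  -- no-port MEM/MEM
[5] i7  ld.MEM  -- tail

ISSUED = 5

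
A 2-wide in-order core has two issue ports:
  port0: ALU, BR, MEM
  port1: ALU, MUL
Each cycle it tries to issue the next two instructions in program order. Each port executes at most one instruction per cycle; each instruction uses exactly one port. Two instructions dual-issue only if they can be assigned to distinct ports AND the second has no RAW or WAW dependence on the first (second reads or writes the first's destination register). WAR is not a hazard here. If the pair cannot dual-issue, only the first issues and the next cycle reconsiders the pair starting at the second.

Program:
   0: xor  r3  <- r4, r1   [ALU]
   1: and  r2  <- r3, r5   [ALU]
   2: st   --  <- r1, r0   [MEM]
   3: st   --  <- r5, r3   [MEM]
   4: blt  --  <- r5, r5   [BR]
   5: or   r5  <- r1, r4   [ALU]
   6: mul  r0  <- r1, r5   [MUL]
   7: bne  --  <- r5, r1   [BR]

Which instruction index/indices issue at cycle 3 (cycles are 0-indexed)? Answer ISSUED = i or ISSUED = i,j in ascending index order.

[0] i0  xor  -- RAW r3
[1] i1&i2  and/st  -- pair
[2] i3  st  -- no-port MEM/BR
[3] i4&i5  blt/or  -- pair
[4] i6&i7  mul/bne  -- pair

ISSUED = 4,5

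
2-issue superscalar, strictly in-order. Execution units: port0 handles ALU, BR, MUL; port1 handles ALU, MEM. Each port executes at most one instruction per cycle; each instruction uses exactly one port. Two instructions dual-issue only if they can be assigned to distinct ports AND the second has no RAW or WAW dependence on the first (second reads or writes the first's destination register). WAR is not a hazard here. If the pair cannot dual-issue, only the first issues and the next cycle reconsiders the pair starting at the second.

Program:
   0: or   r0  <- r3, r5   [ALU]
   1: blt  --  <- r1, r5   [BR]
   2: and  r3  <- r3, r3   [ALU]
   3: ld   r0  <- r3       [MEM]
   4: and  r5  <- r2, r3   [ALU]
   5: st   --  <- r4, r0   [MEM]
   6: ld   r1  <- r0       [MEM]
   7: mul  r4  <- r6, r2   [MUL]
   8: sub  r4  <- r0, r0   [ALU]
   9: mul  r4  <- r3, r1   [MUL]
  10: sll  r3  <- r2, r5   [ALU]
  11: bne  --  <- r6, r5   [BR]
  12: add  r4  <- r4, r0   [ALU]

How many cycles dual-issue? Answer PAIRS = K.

c0: i0&i1 or+blt  2-wide
c1: i2 and  RAW r3
c2: i3&i4 ld+and  2-wide
c3: i5 st  no-port MEM/MEM
c4: i6&i7 ld+mul  2-wide
c5: i8 sub  WAW r4
c6: i9&i10 mul+sll  2-wide
c7: i11&i12 bne+add  2-wide

PAIRS = 5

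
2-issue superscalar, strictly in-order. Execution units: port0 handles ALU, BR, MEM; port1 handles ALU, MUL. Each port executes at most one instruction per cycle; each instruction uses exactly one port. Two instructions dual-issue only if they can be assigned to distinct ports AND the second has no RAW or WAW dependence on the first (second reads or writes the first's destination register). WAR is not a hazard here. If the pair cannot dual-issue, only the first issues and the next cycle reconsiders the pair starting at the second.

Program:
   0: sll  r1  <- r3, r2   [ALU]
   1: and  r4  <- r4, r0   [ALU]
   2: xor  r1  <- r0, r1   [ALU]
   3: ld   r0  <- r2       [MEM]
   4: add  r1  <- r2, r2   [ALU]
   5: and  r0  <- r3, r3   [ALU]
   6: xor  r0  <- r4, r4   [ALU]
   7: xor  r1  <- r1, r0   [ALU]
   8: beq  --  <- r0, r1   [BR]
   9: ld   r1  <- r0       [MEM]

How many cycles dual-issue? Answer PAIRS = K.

PAIRS = 3

0. sll/and @i0,i1  | dual
1. xor/ld @i2,i3  | dual
2. add/and @i4,i5  | dual
3. xor @i6  | RAW r0
4. xor @i7  | RAW r1
5. beq @i8  | no-port BR/MEM
6. ld @i9  | tail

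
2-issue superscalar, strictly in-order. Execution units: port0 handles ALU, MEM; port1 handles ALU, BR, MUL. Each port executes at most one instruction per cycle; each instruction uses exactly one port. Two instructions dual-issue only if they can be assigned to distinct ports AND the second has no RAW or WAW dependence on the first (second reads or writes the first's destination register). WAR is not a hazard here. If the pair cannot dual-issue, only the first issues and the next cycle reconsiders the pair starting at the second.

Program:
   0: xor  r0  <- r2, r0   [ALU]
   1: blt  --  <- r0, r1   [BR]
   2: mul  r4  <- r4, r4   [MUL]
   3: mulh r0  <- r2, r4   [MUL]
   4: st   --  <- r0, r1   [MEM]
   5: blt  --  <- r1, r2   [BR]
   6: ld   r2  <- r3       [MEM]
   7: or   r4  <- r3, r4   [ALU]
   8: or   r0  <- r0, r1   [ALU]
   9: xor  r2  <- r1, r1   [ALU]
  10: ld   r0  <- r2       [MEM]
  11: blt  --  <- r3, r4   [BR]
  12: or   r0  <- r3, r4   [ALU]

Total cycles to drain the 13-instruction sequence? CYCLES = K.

CYCLES = 9

#0 head=0: xor.ALU i0 RAW r0
#1 head=1: blt.BR i1 no-port BR/MUL
#2 head=2: mul.MUL i2 no-port MUL/MUL
#3 head=3: mulh.MUL i3 RAW r0
#4 head=4: st.MEM+blt.BR i4,i5 2-wide
#5 head=6: ld.MEM+or.ALU i6,i7 2-wide
#6 head=8: or.ALU+xor.ALU i8,i9 2-wide
#7 head=10: ld.MEM+blt.BR i10,i11 2-wide
#8 head=12: or.ALU i12 tail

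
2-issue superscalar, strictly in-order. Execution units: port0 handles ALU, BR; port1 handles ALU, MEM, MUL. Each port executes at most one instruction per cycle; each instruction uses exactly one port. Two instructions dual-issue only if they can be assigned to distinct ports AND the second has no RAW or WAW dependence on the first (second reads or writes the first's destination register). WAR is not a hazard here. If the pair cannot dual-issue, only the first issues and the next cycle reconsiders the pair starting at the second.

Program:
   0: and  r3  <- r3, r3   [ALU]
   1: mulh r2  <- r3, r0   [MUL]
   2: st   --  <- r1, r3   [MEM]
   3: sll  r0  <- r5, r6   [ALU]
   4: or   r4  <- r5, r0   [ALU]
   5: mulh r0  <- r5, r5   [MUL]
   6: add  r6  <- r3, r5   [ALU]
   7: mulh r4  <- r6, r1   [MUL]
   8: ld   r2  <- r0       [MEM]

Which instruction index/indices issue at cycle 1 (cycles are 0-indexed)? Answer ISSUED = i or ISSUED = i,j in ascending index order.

t=0 i0:and.ALU ; RAW r3
t=1 i1:mulh.MUL ; no-port MUL/MEM
t=2 i2,i3:st.MEM+sll.ALU ; 2-wide
t=3 i4,i5:or.ALU+mulh.MUL ; 2-wide
t=4 i6:add.ALU ; RAW r6
t=5 i7:mulh.MUL ; no-port MUL/MEM
t=6 i8:ld.MEM ; tail

ISSUED = 1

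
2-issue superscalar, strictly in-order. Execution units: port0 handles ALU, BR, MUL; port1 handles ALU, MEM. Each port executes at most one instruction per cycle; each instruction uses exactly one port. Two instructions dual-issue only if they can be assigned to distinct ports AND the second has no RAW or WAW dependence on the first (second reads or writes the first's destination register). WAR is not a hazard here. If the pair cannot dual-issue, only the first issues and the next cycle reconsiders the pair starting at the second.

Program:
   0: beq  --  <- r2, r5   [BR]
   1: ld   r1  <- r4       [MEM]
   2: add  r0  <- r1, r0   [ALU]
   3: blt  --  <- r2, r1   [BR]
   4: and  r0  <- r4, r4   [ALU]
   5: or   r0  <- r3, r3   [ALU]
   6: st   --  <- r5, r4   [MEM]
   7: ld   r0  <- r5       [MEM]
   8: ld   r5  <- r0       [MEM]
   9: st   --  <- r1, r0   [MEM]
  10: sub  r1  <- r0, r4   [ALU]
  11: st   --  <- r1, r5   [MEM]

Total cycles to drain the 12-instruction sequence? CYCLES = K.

0. beq.BR ld.MEM @i0,i1  | 2-wide
1. add.ALU blt.BR @i2,i3  | 2-wide
2. and.ALU @i4  | WAW r0
3. or.ALU st.MEM @i5,i6  | 2-wide
4. ld.MEM @i7  | no-port MEM/MEM
5. ld.MEM @i8  | no-port MEM/MEM
6. st.MEM sub.ALU @i9,i10  | 2-wide
7. st.MEM @i11  | tail

CYCLES = 8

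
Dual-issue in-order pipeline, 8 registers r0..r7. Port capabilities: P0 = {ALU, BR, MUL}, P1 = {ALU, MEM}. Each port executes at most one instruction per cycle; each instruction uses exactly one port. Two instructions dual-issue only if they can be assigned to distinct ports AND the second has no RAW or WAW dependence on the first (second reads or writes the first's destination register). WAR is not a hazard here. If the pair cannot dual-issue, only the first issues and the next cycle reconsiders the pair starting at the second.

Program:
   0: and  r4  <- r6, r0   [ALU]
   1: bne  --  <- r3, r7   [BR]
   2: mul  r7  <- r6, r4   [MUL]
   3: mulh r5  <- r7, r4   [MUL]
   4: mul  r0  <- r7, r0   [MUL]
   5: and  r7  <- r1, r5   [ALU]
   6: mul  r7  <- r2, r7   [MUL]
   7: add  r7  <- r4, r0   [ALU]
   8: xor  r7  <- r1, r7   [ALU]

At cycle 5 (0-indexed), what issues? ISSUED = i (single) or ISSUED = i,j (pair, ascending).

ISSUED = 7

0. and;bne @i0/i1  | pair
1. mul @i2  | no-port MUL/MUL
2. mulh @i3  | no-port MUL/MUL
3. mul;and @i4/i5  | pair
4. mul @i6  | WAW r7
5. add @i7  | RAW+WAW r7
6. xor @i8  | tail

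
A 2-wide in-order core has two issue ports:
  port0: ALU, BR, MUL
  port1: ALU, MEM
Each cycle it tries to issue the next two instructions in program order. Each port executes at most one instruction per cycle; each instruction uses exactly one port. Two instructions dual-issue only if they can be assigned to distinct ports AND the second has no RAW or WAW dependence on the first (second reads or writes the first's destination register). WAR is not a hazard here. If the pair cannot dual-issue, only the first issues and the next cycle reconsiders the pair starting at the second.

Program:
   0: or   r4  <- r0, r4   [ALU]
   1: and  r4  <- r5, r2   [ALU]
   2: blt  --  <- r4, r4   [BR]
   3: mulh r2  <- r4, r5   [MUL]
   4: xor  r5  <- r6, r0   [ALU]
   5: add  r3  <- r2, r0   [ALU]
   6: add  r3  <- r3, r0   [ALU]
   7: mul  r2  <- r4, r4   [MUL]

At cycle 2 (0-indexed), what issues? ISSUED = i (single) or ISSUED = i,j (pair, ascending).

0. or.ALU @i0  | WAW r4
1. and.ALU @i1  | RAW r4
2. blt.BR @i2  | no-port BR/MUL
3. mulh.MUL;xor.ALU @i3+i4  | pair
4. add.ALU @i5  | RAW+WAW r3
5. add.ALU;mul.MUL @i6+i7  | pair

ISSUED = 2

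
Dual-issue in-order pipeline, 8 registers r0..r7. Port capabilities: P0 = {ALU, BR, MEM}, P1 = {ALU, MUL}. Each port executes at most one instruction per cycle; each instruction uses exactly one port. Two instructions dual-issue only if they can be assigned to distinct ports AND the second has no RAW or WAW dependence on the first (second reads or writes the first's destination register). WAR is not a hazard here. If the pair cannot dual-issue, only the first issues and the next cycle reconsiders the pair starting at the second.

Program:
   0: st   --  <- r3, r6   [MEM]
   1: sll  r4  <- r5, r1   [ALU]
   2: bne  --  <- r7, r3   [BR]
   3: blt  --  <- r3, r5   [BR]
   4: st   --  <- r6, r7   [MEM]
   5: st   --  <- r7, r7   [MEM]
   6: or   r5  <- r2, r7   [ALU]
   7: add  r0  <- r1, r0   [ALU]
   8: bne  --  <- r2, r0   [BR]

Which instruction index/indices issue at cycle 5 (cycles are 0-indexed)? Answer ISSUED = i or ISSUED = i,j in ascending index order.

t=0 i0,i1:st;sll ; pair
t=1 i2:bne ; no-port BR/BR
t=2 i3:blt ; no-port BR/MEM
t=3 i4:st ; no-port MEM/MEM
t=4 i5,i6:st;or ; pair
t=5 i7:add ; RAW r0
t=6 i8:bne ; tail

ISSUED = 7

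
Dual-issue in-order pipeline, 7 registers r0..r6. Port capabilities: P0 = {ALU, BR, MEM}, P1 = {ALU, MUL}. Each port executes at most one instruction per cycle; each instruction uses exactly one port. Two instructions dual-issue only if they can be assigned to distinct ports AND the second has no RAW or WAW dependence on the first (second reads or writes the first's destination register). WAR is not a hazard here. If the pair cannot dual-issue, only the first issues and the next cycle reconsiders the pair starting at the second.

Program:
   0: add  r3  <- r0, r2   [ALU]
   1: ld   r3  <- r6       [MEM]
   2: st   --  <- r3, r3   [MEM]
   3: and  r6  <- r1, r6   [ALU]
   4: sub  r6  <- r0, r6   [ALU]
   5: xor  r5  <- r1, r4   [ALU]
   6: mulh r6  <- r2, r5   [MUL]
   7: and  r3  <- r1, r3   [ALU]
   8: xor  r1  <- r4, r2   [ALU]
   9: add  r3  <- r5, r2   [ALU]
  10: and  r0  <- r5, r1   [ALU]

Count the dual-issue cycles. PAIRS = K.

  cy0 -> i0 (add) WAW r3
  cy1 -> i1 (ld) no-port MEM/MEM
  cy2 -> i2&i3 (st/and) dual
  cy3 -> i4&i5 (sub/xor) dual
  cy4 -> i6&i7 (mulh/and) dual
  cy5 -> i8&i9 (xor/add) dual
  cy6 -> i10 (and) tail

PAIRS = 4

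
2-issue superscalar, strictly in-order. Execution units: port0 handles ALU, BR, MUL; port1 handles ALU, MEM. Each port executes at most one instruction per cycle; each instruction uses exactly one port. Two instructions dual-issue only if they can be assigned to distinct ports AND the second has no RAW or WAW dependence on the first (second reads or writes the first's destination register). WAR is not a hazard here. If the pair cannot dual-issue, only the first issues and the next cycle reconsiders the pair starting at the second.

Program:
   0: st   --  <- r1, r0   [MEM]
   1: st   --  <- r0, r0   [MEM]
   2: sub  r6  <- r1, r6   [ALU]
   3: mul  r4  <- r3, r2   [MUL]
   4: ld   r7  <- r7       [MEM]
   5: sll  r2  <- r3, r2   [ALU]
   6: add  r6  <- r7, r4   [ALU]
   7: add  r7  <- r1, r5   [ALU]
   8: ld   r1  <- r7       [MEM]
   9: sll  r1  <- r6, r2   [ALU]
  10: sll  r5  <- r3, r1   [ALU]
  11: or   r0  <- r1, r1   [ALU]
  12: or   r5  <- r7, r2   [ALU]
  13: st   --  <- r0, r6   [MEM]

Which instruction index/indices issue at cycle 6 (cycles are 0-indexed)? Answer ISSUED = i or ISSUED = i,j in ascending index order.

ISSUED = 9

0. st @i0  | no-port MEM/MEM
1. st+sub @i1/i2  | pair
2. mul+ld @i3/i4  | pair
3. sll+add @i5/i6  | pair
4. add @i7  | RAW r7
5. ld @i8  | WAW r1
6. sll @i9  | RAW r1
7. sll+or @i10/i11  | pair
8. or+st @i12/i13  | pair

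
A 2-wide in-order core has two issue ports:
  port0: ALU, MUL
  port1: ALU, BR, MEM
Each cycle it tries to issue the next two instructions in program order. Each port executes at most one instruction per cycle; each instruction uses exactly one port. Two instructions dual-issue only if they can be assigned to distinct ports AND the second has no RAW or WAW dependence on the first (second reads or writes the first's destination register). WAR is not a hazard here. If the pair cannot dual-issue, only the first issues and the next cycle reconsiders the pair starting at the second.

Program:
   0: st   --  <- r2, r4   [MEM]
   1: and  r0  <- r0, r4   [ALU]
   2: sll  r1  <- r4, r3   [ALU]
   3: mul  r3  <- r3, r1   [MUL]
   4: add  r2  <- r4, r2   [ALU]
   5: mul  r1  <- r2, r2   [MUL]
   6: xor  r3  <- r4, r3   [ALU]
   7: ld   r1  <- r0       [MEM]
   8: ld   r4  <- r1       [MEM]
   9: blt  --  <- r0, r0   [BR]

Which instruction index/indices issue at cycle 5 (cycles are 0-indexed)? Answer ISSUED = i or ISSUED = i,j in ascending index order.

ISSUED = 8

t=0 i0,i1:st/and ; dual
t=1 i2:sll ; RAW r1
t=2 i3,i4:mul/add ; dual
t=3 i5,i6:mul/xor ; dual
t=4 i7:ld ; no-port MEM/MEM
t=5 i8:ld ; no-port MEM/BR
t=6 i9:blt ; tail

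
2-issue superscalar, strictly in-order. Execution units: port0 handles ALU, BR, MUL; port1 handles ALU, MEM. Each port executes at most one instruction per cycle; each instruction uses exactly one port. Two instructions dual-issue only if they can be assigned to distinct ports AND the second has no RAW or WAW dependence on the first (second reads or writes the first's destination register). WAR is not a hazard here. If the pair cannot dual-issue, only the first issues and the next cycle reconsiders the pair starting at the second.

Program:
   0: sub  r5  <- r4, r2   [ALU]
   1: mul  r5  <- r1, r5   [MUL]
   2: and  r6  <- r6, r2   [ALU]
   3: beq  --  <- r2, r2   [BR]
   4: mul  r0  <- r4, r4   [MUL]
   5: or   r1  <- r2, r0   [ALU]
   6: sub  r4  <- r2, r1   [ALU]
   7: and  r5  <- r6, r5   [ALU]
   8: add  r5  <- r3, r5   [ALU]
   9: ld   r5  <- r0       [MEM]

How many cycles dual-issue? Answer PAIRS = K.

0. sub @i0  | RAW+WAW r5
1. mul/and @i1+i2  | dual
2. beq @i3  | no-port BR/MUL
3. mul @i4  | RAW r0
4. or @i5  | RAW r1
5. sub/and @i6+i7  | dual
6. add @i8  | WAW r5
7. ld @i9  | tail

PAIRS = 2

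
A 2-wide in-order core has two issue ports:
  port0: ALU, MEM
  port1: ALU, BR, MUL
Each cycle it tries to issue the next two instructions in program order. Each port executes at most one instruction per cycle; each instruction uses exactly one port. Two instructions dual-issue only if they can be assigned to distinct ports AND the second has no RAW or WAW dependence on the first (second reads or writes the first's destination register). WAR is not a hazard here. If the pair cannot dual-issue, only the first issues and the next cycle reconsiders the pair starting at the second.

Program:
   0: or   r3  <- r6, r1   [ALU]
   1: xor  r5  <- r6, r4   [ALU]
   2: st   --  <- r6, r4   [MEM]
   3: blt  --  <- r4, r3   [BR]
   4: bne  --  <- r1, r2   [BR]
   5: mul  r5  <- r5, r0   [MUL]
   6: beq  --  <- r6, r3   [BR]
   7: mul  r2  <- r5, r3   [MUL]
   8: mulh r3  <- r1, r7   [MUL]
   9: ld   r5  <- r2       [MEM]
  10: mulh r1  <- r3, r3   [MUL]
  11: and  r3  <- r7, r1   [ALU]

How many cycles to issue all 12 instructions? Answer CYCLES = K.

t=0 i0,i1:or xor ; dual
t=1 i2,i3:st blt ; dual
t=2 i4:bne ; no-port BR/MUL
t=3 i5:mul ; no-port MUL/BR
t=4 i6:beq ; no-port BR/MUL
t=5 i7:mul ; no-port MUL/MUL
t=6 i8,i9:mulh ld ; dual
t=7 i10:mulh ; RAW r1
t=8 i11:and ; tail

CYCLES = 9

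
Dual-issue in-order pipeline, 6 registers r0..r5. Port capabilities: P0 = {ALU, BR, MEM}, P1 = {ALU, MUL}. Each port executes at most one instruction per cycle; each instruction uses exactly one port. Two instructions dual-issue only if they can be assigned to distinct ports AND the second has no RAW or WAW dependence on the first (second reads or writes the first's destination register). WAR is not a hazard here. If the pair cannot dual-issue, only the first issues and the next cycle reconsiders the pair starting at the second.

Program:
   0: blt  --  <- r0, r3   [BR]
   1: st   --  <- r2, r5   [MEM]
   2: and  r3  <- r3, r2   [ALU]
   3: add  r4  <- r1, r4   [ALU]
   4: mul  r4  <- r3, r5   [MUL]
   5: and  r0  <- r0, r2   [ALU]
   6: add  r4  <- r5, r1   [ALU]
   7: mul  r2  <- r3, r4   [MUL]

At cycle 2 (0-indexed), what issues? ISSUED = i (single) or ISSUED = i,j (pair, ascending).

ISSUED = 3

c0: i0 blt.BR  no-port BR/MEM
c1: i1&i2 st.MEM;and.ALU  dual
c2: i3 add.ALU  WAW r4
c3: i4&i5 mul.MUL;and.ALU  dual
c4: i6 add.ALU  RAW r4
c5: i7 mul.MUL  tail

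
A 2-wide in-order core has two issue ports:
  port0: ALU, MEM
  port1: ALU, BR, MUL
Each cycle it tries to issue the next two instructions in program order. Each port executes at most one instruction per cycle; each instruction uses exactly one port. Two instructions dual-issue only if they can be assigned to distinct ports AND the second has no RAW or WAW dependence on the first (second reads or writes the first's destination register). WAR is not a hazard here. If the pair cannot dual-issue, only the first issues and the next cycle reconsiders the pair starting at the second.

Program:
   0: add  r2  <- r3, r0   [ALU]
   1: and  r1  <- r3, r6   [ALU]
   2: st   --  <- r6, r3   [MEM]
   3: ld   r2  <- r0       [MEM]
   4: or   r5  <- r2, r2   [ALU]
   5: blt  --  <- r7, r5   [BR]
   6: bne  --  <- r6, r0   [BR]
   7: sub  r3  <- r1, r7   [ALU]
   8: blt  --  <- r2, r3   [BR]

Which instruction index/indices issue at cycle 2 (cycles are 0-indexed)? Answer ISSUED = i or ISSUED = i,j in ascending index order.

#0 head=0: add.ALU+and.ALU i0,i1 dual
#1 head=2: st.MEM i2 no-port MEM/MEM
#2 head=3: ld.MEM i3 RAW r2
#3 head=4: or.ALU i4 RAW r5
#4 head=5: blt.BR i5 no-port BR/BR
#5 head=6: bne.BR+sub.ALU i6,i7 dual
#6 head=8: blt.BR i8 tail

ISSUED = 3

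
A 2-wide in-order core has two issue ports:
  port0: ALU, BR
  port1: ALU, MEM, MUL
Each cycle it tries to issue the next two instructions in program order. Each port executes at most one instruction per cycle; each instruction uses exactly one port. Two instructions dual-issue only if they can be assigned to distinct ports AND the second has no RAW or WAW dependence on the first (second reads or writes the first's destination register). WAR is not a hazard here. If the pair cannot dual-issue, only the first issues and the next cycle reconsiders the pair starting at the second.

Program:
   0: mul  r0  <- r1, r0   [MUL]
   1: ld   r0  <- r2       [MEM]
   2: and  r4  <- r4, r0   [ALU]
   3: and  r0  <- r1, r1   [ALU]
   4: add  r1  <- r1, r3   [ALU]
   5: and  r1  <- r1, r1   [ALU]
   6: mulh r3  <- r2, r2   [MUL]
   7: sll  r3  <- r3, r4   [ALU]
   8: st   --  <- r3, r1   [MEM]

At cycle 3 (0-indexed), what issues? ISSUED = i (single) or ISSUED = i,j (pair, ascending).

ISSUED = 4

t=0 i0:mul.MUL ; no-port MUL/MEM
t=1 i1:ld.MEM ; RAW r0
t=2 i2/i3:and.ALU;and.ALU ; pair
t=3 i4:add.ALU ; RAW+WAW r1
t=4 i5/i6:and.ALU;mulh.MUL ; pair
t=5 i7:sll.ALU ; RAW r3
t=6 i8:st.MEM ; tail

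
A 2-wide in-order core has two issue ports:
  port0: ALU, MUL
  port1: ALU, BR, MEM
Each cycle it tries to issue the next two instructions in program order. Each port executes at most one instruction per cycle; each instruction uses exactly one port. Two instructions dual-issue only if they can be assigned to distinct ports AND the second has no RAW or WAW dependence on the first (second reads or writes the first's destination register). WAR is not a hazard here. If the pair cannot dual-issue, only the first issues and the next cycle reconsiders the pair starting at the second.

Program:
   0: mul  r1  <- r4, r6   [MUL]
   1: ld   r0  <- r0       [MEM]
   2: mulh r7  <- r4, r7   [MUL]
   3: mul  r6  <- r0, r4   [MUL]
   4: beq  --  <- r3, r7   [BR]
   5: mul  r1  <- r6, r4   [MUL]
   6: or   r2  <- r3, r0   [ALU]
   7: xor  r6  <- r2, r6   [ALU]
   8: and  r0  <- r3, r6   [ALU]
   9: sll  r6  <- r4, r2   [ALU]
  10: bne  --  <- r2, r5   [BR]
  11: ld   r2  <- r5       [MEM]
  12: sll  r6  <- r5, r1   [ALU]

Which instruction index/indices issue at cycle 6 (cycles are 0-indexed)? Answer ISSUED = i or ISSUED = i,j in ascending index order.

ISSUED = 10

[0] i0&i1  mul.MUL;ld.MEM  -- 2-wide
[1] i2  mulh.MUL  -- no-port MUL/MUL
[2] i3&i4  mul.MUL;beq.BR  -- 2-wide
[3] i5&i6  mul.MUL;or.ALU  -- 2-wide
[4] i7  xor.ALU  -- RAW r6
[5] i8&i9  and.ALU;sll.ALU  -- 2-wide
[6] i10  bne.BR  -- no-port BR/MEM
[7] i11&i12  ld.MEM;sll.ALU  -- 2-wide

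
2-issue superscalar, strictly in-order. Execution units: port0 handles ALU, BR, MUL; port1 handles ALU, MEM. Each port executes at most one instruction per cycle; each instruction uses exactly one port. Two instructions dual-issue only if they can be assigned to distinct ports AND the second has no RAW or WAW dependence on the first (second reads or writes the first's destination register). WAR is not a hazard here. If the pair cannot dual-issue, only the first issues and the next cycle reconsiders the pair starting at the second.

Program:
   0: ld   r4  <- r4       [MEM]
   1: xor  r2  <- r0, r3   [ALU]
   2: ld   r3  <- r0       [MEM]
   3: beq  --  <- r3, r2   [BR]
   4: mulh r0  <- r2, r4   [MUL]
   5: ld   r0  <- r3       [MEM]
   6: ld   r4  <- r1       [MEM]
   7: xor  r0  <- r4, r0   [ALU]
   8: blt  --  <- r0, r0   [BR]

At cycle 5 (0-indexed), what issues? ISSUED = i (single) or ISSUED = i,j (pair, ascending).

ISSUED = 6

[0] i0+i1  ld+xor  -- dual
[1] i2  ld  -- RAW r3
[2] i3  beq  -- no-port BR/MUL
[3] i4  mulh  -- WAW r0
[4] i5  ld  -- no-port MEM/MEM
[5] i6  ld  -- RAW r4
[6] i7  xor  -- RAW r0
[7] i8  blt  -- tail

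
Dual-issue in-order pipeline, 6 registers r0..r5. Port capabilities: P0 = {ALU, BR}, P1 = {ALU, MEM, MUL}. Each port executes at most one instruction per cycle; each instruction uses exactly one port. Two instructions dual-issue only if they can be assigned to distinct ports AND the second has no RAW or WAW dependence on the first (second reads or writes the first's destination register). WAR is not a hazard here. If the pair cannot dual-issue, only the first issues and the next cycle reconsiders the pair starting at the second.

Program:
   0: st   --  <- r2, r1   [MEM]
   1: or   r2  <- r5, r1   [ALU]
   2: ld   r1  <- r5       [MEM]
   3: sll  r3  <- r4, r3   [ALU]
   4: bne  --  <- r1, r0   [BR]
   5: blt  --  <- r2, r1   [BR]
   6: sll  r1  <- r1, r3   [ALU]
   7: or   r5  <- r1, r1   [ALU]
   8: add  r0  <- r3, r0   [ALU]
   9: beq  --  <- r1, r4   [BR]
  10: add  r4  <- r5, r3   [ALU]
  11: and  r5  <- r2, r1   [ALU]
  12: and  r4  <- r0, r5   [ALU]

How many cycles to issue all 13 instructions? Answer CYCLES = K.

t=0 i0/i1:st;or ; dual
t=1 i2/i3:ld;sll ; dual
t=2 i4:bne ; no-port BR/BR
t=3 i5/i6:blt;sll ; dual
t=4 i7/i8:or;add ; dual
t=5 i9/i10:beq;add ; dual
t=6 i11:and ; RAW r5
t=7 i12:and ; tail

CYCLES = 8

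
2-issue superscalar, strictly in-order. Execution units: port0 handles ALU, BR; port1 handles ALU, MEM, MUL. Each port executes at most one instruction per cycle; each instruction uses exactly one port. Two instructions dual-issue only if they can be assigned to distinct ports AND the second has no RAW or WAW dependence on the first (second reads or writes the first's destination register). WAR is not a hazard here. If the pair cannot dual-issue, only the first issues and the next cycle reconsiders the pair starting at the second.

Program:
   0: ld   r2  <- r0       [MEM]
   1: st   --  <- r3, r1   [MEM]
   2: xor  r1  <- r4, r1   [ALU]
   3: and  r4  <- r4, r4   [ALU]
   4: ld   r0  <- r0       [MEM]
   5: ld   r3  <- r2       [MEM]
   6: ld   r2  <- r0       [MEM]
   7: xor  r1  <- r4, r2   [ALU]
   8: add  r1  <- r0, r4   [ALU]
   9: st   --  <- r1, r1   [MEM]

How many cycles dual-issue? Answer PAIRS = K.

PAIRS = 2

[0] i0  ld.MEM  -- no-port MEM/MEM
[1] i1,i2  st.MEM/xor.ALU  -- pair
[2] i3,i4  and.ALU/ld.MEM  -- pair
[3] i5  ld.MEM  -- no-port MEM/MEM
[4] i6  ld.MEM  -- RAW r2
[5] i7  xor.ALU  -- WAW r1
[6] i8  add.ALU  -- RAW r1
[7] i9  st.MEM  -- tail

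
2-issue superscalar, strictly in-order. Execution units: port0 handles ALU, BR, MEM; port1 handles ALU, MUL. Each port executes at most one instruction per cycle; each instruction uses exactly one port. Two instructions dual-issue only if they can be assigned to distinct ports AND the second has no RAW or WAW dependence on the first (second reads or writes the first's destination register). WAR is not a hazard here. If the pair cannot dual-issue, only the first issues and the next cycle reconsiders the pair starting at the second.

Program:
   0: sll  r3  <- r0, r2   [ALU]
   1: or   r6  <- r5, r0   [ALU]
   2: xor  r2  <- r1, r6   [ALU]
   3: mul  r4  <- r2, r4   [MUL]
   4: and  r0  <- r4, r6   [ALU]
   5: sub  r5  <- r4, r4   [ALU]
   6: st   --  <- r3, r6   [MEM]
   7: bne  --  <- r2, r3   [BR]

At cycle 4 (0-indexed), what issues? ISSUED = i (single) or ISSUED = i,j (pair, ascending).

ISSUED = 6

c0: i0,i1 sll.ALU or.ALU  dual
c1: i2 xor.ALU  RAW r2
c2: i3 mul.MUL  RAW r4
c3: i4,i5 and.ALU sub.ALU  dual
c4: i6 st.MEM  no-port MEM/BR
c5: i7 bne.BR  tail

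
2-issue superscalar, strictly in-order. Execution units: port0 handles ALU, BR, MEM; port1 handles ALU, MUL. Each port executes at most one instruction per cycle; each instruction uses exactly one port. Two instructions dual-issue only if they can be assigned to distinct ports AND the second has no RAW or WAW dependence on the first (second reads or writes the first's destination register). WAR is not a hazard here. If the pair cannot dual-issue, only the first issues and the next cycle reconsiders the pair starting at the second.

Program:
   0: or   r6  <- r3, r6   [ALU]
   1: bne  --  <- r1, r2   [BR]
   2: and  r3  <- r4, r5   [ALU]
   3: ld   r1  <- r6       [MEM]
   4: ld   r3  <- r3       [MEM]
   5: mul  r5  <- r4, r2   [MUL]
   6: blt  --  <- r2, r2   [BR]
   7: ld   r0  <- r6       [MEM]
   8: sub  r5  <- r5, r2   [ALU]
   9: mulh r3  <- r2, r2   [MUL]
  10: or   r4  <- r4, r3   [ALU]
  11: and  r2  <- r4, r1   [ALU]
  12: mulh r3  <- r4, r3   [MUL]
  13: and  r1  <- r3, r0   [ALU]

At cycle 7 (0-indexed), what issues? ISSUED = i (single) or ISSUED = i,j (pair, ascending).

ISSUED = 11,12

t=0 i0/i1:or.ALU/bne.BR ; dual
t=1 i2/i3:and.ALU/ld.MEM ; dual
t=2 i4/i5:ld.MEM/mul.MUL ; dual
t=3 i6:blt.BR ; no-port BR/MEM
t=4 i7/i8:ld.MEM/sub.ALU ; dual
t=5 i9:mulh.MUL ; RAW r3
t=6 i10:or.ALU ; RAW r4
t=7 i11/i12:and.ALU/mulh.MUL ; dual
t=8 i13:and.ALU ; tail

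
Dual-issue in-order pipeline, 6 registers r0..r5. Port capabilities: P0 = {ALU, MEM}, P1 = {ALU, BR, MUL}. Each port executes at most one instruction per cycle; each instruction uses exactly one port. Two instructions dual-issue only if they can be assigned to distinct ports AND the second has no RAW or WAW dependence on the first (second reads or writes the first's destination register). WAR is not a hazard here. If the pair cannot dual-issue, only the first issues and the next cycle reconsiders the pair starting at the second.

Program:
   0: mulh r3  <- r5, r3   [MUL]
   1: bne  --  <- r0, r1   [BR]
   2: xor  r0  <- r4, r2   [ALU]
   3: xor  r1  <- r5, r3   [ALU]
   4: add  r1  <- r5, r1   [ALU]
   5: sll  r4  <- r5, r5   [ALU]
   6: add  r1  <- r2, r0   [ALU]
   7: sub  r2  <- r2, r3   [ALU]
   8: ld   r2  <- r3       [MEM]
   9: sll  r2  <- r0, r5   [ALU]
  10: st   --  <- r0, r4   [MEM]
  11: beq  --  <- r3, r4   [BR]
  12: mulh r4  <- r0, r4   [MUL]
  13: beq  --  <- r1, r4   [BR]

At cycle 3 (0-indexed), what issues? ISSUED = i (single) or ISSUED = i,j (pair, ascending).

  cy0 -> i0 (mulh) no-port MUL/BR
  cy1 -> i1+i2 (bne xor) pair
  cy2 -> i3 (xor) RAW+WAW r1
  cy3 -> i4+i5 (add sll) pair
  cy4 -> i6+i7 (add sub) pair
  cy5 -> i8 (ld) WAW r2
  cy6 -> i9+i10 (sll st) pair
  cy7 -> i11 (beq) no-port BR/MUL
  cy8 -> i12 (mulh) no-port MUL/BR
  cy9 -> i13 (beq) tail

ISSUED = 4,5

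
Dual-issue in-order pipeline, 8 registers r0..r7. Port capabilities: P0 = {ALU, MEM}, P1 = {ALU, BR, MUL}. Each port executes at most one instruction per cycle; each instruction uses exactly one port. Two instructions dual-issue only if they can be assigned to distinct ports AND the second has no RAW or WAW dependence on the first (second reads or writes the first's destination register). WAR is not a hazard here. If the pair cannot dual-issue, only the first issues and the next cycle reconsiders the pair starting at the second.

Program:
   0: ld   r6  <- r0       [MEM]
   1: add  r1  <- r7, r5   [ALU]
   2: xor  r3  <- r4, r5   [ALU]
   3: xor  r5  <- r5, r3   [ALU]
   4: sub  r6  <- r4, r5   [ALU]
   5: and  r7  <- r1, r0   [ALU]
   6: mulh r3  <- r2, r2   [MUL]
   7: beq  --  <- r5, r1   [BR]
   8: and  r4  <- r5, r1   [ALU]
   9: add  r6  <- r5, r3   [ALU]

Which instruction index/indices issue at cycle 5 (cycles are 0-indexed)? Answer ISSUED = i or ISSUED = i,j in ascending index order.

ISSUED = 7,8

[0] i0&i1  ld.MEM/add.ALU  -- 2-wide
[1] i2  xor.ALU  -- RAW r3
[2] i3  xor.ALU  -- RAW r5
[3] i4&i5  sub.ALU/and.ALU  -- 2-wide
[4] i6  mulh.MUL  -- no-port MUL/BR
[5] i7&i8  beq.BR/and.ALU  -- 2-wide
[6] i9  add.ALU  -- tail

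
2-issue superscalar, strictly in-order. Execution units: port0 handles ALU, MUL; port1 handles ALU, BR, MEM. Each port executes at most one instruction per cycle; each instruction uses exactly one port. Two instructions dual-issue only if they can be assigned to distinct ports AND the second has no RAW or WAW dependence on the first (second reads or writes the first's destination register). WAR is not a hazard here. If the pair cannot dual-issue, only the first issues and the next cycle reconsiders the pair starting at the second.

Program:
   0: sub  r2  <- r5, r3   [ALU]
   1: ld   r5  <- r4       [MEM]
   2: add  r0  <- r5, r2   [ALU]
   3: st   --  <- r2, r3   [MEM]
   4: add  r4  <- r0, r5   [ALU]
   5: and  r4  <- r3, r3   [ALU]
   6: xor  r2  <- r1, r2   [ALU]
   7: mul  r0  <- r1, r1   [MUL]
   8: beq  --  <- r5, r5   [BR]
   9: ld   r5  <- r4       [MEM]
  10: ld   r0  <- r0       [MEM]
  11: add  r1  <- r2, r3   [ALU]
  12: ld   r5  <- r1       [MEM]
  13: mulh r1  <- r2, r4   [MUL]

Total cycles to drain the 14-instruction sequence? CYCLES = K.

0. sub.ALU+ld.MEM @i0&i1  | dual
1. add.ALU+st.MEM @i2&i3  | dual
2. add.ALU @i4  | WAW r4
3. and.ALU+xor.ALU @i5&i6  | dual
4. mul.MUL+beq.BR @i7&i8  | dual
5. ld.MEM @i9  | no-port MEM/MEM
6. ld.MEM+add.ALU @i10&i11  | dual
7. ld.MEM+mulh.MUL @i12&i13  | dual

CYCLES = 8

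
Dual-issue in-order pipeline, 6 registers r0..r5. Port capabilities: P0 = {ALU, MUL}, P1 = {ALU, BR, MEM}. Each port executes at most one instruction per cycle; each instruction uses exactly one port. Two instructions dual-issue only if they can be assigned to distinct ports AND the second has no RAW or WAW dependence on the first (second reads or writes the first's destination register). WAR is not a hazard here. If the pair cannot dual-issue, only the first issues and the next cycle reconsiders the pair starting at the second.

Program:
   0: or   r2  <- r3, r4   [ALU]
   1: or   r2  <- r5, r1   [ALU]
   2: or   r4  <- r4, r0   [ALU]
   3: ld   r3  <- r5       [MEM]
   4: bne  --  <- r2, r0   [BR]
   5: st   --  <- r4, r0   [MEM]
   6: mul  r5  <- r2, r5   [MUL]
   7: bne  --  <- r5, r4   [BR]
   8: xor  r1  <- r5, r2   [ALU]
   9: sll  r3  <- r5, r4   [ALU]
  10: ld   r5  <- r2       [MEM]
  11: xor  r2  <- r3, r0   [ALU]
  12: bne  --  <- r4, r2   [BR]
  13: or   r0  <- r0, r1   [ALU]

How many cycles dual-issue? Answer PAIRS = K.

0. or.ALU @i0  | WAW r2
1. or.ALU+or.ALU @i1&i2  | dual
2. ld.MEM @i3  | no-port MEM/BR
3. bne.BR @i4  | no-port BR/MEM
4. st.MEM+mul.MUL @i5&i6  | dual
5. bne.BR+xor.ALU @i7&i8  | dual
6. sll.ALU+ld.MEM @i9&i10  | dual
7. xor.ALU @i11  | RAW r2
8. bne.BR+or.ALU @i12&i13  | dual

PAIRS = 5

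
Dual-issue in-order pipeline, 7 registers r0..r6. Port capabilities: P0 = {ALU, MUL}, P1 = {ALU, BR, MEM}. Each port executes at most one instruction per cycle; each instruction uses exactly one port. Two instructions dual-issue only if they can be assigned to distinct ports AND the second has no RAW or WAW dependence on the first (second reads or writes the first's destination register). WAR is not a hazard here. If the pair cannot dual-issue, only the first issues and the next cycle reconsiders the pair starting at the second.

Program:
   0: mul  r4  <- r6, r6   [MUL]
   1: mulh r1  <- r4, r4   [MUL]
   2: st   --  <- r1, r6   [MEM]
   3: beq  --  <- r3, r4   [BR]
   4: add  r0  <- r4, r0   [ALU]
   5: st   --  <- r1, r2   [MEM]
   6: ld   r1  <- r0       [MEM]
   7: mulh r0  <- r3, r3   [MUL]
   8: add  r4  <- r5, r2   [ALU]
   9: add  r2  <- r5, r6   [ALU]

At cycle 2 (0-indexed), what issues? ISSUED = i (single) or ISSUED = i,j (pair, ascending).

ISSUED = 2

[0] i0  mul  -- no-port MUL/MUL
[1] i1  mulh  -- RAW r1
[2] i2  st  -- no-port MEM/BR
[3] i3&i4  beq add  -- dual
[4] i5  st  -- no-port MEM/MEM
[5] i6&i7  ld mulh  -- dual
[6] i8&i9  add add  -- dual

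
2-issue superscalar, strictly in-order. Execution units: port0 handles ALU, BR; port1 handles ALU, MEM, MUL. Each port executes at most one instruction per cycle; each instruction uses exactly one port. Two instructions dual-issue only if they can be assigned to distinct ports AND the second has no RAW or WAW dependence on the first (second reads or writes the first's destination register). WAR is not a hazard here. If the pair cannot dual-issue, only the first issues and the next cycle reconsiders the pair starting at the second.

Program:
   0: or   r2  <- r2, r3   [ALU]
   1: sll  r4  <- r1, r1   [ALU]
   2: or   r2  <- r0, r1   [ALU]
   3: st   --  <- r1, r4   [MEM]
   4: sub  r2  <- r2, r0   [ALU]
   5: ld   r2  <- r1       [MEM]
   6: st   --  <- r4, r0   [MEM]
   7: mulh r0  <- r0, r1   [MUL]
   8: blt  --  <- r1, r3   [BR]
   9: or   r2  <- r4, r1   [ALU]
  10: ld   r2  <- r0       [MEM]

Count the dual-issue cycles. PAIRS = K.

PAIRS = 3

0. or+sll @i0&i1  | dual
1. or+st @i2&i3  | dual
2. sub @i4  | WAW r2
3. ld @i5  | no-port MEM/MEM
4. st @i6  | no-port MEM/MUL
5. mulh+blt @i7&i8  | dual
6. or @i9  | WAW r2
7. ld @i10  | tail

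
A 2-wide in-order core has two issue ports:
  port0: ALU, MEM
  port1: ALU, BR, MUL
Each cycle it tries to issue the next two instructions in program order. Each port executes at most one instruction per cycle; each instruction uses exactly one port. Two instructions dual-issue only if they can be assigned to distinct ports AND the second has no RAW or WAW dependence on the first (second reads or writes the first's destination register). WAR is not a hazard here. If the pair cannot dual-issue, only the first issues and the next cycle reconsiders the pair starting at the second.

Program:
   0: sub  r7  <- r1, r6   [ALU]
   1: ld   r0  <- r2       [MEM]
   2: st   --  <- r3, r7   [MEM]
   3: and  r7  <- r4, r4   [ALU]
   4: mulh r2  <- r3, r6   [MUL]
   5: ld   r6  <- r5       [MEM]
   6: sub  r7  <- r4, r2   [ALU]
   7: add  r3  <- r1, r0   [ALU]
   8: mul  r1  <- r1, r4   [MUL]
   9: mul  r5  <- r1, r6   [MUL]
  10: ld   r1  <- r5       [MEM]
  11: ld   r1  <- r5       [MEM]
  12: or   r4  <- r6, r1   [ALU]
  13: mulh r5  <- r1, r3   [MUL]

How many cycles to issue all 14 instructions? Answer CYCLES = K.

CYCLES = 9

t=0 i0,i1:sub;ld ; dual
t=1 i2,i3:st;and ; dual
t=2 i4,i5:mulh;ld ; dual
t=3 i6,i7:sub;add ; dual
t=4 i8:mul ; no-port MUL/MUL
t=5 i9:mul ; RAW r5
t=6 i10:ld ; no-port MEM/MEM
t=7 i11:ld ; RAW r1
t=8 i12,i13:or;mulh ; dual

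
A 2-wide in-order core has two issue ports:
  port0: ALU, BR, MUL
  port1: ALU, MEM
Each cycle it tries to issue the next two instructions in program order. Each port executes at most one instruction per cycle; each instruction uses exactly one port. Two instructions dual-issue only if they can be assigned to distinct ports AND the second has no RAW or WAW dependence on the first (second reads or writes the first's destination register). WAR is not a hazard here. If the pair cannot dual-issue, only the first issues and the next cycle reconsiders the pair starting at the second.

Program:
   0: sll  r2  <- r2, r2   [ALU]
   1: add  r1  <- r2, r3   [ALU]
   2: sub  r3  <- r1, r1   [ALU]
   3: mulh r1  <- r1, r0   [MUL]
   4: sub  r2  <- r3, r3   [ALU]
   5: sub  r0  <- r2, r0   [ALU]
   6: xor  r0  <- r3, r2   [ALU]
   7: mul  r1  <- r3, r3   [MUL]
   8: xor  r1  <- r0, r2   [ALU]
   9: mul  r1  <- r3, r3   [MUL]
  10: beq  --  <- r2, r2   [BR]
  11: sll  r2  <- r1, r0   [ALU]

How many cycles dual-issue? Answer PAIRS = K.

PAIRS = 3

#0 head=0: sll.ALU i0 RAW r2
#1 head=1: add.ALU i1 RAW r1
#2 head=2: sub.ALU+mulh.MUL i2&i3 pair
#3 head=4: sub.ALU i4 RAW r2
#4 head=5: sub.ALU i5 WAW r0
#5 head=6: xor.ALU+mul.MUL i6&i7 pair
#6 head=8: xor.ALU i8 WAW r1
#7 head=9: mul.MUL i9 no-port MUL/BR
#8 head=10: beq.BR+sll.ALU i10&i11 pair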